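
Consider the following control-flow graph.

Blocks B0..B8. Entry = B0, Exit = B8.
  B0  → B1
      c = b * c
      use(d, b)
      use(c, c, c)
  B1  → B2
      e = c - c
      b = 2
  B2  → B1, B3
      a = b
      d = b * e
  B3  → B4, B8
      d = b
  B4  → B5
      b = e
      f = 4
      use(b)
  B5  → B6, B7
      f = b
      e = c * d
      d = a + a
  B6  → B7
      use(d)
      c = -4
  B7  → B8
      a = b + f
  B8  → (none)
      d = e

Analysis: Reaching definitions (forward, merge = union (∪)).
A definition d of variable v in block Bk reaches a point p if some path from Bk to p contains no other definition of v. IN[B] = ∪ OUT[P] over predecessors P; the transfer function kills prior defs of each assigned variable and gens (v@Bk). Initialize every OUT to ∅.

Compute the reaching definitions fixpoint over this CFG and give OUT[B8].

Converged values:
  B0: | IN={} | OUT={c@B0}
  B1: | IN={a@B2, b@B1, c@B0, d@B2, e@B1} | OUT={a@B2, b@B1, c@B0, d@B2, e@B1}
  B2: | IN={a@B2, b@B1, c@B0, d@B2, e@B1} | OUT={a@B2, b@B1, c@B0, d@B2, e@B1}
  B3: | IN={a@B2, b@B1, c@B0, d@B2, e@B1} | OUT={a@B2, b@B1, c@B0, d@B3, e@B1}
  B4: | IN={a@B2, b@B1, c@B0, d@B3, e@B1} | OUT={a@B2, b@B4, c@B0, d@B3, e@B1, f@B4}
  B5: | IN={a@B2, b@B4, c@B0, d@B3, e@B1, f@B4} | OUT={a@B2, b@B4, c@B0, d@B5, e@B5, f@B5}
  B6: | IN={a@B2, b@B4, c@B0, d@B5, e@B5, f@B5} | OUT={a@B2, b@B4, c@B6, d@B5, e@B5, f@B5}
  B7: | IN={a@B2, b@B4, c@B0, c@B6, d@B5, e@B5, f@B5} | OUT={a@B7, b@B4, c@B0, c@B6, d@B5, e@B5, f@B5}
  B8: | IN={a@B2, a@B7, b@B1, b@B4, c@B0, c@B6, d@B3, d@B5, e@B1, e@B5, f@B5} | OUT={a@B2, a@B7, b@B1, b@B4, c@B0, c@B6, d@B8, e@B1, e@B5, f@B5}

Merge at B8: IN[B8] = OUT[B3] ⊔ OUT[B7] = {a@B2, a@B7, b@B1, b@B4, c@B0, c@B6, d@B3, d@B5, e@B1, e@B5, f@B5}
Applying B8's transfer function to that IN value gives OUT[B8] (row B8 above).

Answer: {a@B2, a@B7, b@B1, b@B4, c@B0, c@B6, d@B8, e@B1, e@B5, f@B5}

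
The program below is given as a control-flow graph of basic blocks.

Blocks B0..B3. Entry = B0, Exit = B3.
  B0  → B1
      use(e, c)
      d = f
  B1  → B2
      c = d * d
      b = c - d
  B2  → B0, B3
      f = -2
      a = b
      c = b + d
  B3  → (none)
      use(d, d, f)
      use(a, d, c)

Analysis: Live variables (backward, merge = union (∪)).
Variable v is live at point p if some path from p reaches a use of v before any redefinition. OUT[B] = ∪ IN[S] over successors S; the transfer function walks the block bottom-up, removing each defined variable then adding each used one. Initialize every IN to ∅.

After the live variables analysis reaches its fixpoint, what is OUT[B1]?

Answer: {b, d, e}

Working:
Per-block solution:
  B0: | IN={c, e, f} | OUT={d, e}
  B1: | IN={d, e} | OUT={b, d, e}
  B2: | IN={b, d, e} | OUT={a, c, d, e, f}
  B3: | IN={a, c, d, f} | OUT={}

Merge at B1: OUT[B1] = IN[B2] = {b, d, e}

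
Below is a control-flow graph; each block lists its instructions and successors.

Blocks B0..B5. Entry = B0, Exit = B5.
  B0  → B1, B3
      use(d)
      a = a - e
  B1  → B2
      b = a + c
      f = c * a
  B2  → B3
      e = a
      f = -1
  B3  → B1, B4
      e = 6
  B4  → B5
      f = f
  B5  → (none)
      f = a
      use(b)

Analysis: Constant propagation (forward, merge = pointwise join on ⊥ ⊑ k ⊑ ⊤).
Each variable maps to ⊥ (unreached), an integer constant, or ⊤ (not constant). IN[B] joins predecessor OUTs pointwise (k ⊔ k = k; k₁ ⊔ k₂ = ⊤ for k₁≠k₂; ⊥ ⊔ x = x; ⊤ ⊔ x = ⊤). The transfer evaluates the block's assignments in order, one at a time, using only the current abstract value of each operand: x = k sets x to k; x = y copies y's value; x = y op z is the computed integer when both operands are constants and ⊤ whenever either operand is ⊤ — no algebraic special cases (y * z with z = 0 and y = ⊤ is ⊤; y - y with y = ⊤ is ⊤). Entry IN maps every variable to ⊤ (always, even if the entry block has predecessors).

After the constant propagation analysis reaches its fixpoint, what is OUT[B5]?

Answer: {a: ⊤, b: ⊤, c: ⊤, d: ⊤, e: 6, f: ⊤}

Derivation:
Converged values:
  B0: | IN=(all ⊤) | OUT=(all ⊤)
  B1: | IN=(all ⊤) | OUT=(all ⊤)
  B2: | IN=(all ⊤) | OUT={f:-1; rest ⊤}
  B3: | IN=(all ⊤) | OUT={e:6; rest ⊤}
  B4: | IN={e:6; rest ⊤} | OUT={e:6; rest ⊤}
  B5: | IN={e:6; rest ⊤} | OUT={e:6; rest ⊤}

Merge at B5: IN[B5] = OUT[B4] = {a: ⊤, b: ⊤, c: ⊤, d: ⊤, e: 6, f: ⊤}
Applying B5's transfer function to that IN value gives OUT[B5] (row B5 above).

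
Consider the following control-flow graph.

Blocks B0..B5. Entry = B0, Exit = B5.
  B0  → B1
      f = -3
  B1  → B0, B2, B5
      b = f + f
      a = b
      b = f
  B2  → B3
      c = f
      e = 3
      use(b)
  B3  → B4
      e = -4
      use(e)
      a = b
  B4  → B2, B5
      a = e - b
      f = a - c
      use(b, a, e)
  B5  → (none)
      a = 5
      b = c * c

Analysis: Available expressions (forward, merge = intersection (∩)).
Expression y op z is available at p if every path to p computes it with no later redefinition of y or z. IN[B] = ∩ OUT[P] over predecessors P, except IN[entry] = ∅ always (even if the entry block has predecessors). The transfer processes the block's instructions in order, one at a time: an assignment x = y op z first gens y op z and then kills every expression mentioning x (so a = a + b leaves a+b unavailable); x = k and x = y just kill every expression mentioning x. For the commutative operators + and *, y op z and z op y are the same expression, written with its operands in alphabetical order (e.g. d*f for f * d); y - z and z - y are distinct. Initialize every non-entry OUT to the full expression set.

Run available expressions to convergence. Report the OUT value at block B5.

Answer: {c*c}

Trace:
Converged values:
  B0:   IN={}   OUT={}
  B1:   IN={}   OUT={f+f}
  B2:   IN={}   OUT={}
  B3:   IN={}   OUT={}
  B4:   IN={}   OUT={a-c, e-b}
  B5:   IN={}   OUT={c*c}

Merge at B5: IN[B5] = OUT[B1] ∩ OUT[B4] = {}
Applying B5's transfer function to that IN value gives OUT[B5] (row B5 above).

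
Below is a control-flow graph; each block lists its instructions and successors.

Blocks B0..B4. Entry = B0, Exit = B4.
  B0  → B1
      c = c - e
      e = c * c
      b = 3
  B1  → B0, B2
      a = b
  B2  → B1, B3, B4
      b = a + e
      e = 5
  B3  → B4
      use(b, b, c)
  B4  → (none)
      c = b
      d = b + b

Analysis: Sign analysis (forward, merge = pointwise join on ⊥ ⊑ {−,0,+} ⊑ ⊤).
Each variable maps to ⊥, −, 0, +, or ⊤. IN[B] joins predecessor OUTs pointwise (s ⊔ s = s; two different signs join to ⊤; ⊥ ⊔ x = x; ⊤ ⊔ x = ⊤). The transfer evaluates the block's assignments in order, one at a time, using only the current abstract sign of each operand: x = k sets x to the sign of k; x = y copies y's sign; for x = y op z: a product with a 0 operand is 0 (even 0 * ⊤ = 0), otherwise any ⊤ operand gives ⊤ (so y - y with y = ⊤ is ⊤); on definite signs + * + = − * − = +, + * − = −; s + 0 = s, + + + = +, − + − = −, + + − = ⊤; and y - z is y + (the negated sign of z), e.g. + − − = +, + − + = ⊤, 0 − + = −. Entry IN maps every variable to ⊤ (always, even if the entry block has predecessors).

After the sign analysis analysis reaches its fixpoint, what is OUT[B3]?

Answer: {a: ⊤, b: ⊤, c: ⊤, d: ⊤, e: +, f: ⊤}

Derivation:
Converged values:
  B0:   IN=(all ⊤)   OUT={b:+; rest ⊤}
  B1:   IN=(all ⊤)   OUT=(all ⊤)
  B2:   IN=(all ⊤)   OUT={e:+; rest ⊤}
  B3:   IN={e:+; rest ⊤}   OUT={e:+; rest ⊤}
  B4:   IN={e:+; rest ⊤}   OUT={e:+; rest ⊤}

Merge at B3: IN[B3] = OUT[B2] = {a: ⊤, b: ⊤, c: ⊤, d: ⊤, e: +, f: ⊤}
Applying B3's transfer function to that IN value gives OUT[B3] (row B3 above).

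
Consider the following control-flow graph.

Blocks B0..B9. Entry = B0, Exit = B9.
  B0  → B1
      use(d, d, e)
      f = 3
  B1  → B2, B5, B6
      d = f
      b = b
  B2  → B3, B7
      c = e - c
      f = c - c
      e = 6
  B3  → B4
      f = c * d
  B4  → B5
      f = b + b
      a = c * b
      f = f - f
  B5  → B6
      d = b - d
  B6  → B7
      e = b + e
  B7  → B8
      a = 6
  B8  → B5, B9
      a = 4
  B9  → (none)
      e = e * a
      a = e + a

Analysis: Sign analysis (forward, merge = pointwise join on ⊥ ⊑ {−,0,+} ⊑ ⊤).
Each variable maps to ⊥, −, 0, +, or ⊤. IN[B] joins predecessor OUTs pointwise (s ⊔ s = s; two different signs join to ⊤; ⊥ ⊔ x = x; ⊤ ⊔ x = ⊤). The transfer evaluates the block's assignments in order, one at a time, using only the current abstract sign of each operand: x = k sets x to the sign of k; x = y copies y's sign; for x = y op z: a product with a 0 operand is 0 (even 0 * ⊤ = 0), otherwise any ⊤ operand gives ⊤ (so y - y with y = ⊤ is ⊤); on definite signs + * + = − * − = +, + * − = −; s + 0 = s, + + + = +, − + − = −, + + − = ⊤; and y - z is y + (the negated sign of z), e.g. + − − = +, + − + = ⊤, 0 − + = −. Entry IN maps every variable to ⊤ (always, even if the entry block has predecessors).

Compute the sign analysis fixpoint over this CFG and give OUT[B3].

Fixpoint table:
  B0: | IN=(all ⊤) | OUT={f:+; rest ⊤}
  B1: | IN={f:+; rest ⊤} | OUT={d:+, f:+; rest ⊤}
  B2: | IN={d:+, f:+; rest ⊤} | OUT={d:+, e:+; rest ⊤}
  B3: | IN={d:+, e:+; rest ⊤} | OUT={d:+, e:+; rest ⊤}
  B4: | IN={d:+, e:+; rest ⊤} | OUT={d:+, e:+; rest ⊤}
  B5: | IN=(all ⊤) | OUT=(all ⊤)
  B6: | IN=(all ⊤) | OUT=(all ⊤)
  B7: | IN=(all ⊤) | OUT={a:+; rest ⊤}
  B8: | IN={a:+; rest ⊤} | OUT={a:+; rest ⊤}
  B9: | IN={a:+; rest ⊤} | OUT=(all ⊤)

Merge at B3: IN[B3] = OUT[B2] = {a: ⊤, b: ⊤, c: ⊤, d: +, e: +, f: ⊤}
Applying B3's transfer function to that IN value gives OUT[B3] (row B3 above).

Answer: {a: ⊤, b: ⊤, c: ⊤, d: +, e: +, f: ⊤}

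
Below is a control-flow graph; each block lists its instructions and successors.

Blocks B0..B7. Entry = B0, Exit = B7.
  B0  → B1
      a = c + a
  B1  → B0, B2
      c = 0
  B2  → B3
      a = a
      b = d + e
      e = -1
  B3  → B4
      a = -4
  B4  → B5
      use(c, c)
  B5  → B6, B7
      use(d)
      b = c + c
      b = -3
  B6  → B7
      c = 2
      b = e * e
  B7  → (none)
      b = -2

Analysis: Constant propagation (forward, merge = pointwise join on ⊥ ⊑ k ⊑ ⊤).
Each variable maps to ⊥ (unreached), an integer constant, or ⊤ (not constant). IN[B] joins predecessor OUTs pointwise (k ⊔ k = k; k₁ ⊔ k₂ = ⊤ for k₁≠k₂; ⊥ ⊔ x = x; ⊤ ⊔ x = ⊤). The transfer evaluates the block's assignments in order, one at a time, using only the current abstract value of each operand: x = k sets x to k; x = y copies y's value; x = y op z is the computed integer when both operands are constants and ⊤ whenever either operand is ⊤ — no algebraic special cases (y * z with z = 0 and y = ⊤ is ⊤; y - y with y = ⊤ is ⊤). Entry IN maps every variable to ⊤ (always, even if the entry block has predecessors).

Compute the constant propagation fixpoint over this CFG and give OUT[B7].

Converged values:
  B0:   IN=(all ⊤)   OUT=(all ⊤)
  B1:   IN=(all ⊤)   OUT={c:0; rest ⊤}
  B2:   IN={c:0; rest ⊤}   OUT={c:0, e:-1; rest ⊤}
  B3:   IN={c:0, e:-1; rest ⊤}   OUT={a:-4, c:0, e:-1; rest ⊤}
  B4:   IN={a:-4, c:0, e:-1; rest ⊤}   OUT={a:-4, c:0, e:-1; rest ⊤}
  B5:   IN={a:-4, c:0, e:-1; rest ⊤}   OUT={a:-4, b:-3, c:0, e:-1; rest ⊤}
  B6:   IN={a:-4, b:-3, c:0, e:-1; rest ⊤}   OUT={a:-4, b:1, c:2, e:-1; rest ⊤}
  B7:   IN={a:-4, e:-1; rest ⊤}   OUT={a:-4, b:-2, e:-1; rest ⊤}

Merge at B7: IN[B7] = OUT[B5] ⊔ OUT[B6] = {a: -4, b: ⊤, c: ⊤, d: ⊤, e: -1, f: ⊤}
Applying B7's transfer function to that IN value gives OUT[B7] (row B7 above).

Answer: {a: -4, b: -2, c: ⊤, d: ⊤, e: -1, f: ⊤}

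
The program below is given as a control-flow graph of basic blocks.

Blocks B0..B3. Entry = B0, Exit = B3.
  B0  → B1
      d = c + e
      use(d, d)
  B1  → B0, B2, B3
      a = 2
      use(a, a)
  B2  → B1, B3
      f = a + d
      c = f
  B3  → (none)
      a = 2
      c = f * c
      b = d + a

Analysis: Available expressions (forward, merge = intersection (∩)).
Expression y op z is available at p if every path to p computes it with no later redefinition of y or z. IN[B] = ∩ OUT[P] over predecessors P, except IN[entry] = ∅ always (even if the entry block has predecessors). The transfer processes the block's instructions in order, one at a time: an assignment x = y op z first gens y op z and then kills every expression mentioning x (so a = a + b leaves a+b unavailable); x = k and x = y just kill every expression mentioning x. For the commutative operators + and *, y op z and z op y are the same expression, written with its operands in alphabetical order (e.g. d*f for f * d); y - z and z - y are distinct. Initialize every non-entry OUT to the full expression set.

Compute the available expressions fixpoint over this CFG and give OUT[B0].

Answer: {c+e}

Derivation:
Per-block solution:
  B0:  IN={}  OUT={c+e}
  B1:  IN={}  OUT={}
  B2:  IN={}  OUT={a+d}
  B3:  IN={}  OUT={a+d}

Merge at B0 (entry node, so the boundary value {} is joined with the incoming edge(s)): IN[B0] = {} ∩ OUT[B1] = {}
Applying B0's transfer function to that IN value gives OUT[B0] (row B0 above).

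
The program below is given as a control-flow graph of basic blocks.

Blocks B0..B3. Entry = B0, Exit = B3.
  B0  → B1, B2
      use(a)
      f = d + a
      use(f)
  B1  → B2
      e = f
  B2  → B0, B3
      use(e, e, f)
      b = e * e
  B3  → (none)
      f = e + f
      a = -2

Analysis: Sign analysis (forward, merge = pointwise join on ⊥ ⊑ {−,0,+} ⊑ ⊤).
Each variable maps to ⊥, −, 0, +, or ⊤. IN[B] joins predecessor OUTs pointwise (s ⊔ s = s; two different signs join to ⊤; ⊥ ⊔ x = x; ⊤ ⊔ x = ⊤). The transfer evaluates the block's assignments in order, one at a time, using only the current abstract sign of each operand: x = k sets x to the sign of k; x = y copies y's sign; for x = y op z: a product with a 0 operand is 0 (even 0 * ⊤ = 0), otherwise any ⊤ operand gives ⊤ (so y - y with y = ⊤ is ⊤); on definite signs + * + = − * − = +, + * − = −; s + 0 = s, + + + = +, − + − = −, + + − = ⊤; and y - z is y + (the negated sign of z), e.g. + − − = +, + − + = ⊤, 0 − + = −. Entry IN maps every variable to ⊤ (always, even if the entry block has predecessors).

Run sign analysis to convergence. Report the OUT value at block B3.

Answer: {a: -, b: ⊤, c: ⊤, d: ⊤, e: ⊤, f: ⊤}

Trace:
Fixpoint table:
  B0:   IN=(all ⊤)   OUT=(all ⊤)
  B1:   IN=(all ⊤)   OUT=(all ⊤)
  B2:   IN=(all ⊤)   OUT=(all ⊤)
  B3:   IN=(all ⊤)   OUT={a:-; rest ⊤}

Merge at B3: IN[B3] = OUT[B2] = {a: ⊤, b: ⊤, c: ⊤, d: ⊤, e: ⊤, f: ⊤}
Applying B3's transfer function to that IN value gives OUT[B3] (row B3 above).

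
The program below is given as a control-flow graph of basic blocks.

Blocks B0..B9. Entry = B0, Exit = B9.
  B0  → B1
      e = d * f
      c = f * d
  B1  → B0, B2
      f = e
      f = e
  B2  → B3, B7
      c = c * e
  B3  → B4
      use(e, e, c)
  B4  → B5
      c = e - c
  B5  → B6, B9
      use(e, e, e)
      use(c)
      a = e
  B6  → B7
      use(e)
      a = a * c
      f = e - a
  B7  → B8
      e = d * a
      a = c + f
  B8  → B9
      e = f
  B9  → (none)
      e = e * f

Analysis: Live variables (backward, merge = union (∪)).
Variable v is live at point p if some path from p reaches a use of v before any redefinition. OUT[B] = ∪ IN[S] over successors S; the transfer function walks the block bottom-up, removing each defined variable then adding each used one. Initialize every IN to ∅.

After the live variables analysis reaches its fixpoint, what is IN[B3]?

Fixpoint table:
  B0:   IN={a, d, f}   OUT={a, c, d, e}
  B1:   IN={a, c, d, e}   OUT={a, c, d, e, f}
  B2:   IN={a, c, d, e, f}   OUT={a, c, d, e, f}
  B3:   IN={c, d, e, f}   OUT={c, d, e, f}
  B4:   IN={c, d, e, f}   OUT={c, d, e, f}
  B5:   IN={c, d, e, f}   OUT={a, c, d, e, f}
  B6:   IN={a, c, d, e}   OUT={a, c, d, f}
  B7:   IN={a, c, d, f}   OUT={f}
  B8:   IN={f}   OUT={e, f}
  B9:   IN={e, f}   OUT={}

Merge at B3: OUT[B3] = IN[B4] = {c, d, e, f}
Applying B3's transfer function to that OUT value gives IN[B3] (row B3 above).

Answer: {c, d, e, f}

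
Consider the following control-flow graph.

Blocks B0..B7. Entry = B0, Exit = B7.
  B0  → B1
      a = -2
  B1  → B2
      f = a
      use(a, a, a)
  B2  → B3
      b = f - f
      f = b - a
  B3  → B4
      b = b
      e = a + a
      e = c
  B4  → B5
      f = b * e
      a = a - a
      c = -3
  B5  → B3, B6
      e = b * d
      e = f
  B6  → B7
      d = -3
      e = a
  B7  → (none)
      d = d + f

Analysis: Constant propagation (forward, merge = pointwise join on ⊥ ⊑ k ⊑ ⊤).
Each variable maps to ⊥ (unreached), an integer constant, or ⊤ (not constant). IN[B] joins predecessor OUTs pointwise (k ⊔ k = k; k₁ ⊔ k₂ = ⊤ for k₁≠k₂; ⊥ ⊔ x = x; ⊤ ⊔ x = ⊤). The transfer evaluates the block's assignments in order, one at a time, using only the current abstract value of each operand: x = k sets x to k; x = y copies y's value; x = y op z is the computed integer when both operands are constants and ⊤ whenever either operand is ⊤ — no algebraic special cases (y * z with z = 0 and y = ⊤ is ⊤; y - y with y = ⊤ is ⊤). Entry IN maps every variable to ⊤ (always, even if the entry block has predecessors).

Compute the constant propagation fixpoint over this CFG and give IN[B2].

Answer: {a: -2, b: ⊤, c: ⊤, d: ⊤, e: ⊤, f: -2}

Working:
Fixpoint table:
  B0: | IN=(all ⊤) | OUT={a:-2; rest ⊤}
  B1: | IN={a:-2; rest ⊤} | OUT={a:-2, f:-2; rest ⊤}
  B2: | IN={a:-2, f:-2; rest ⊤} | OUT={a:-2, b:0, f:2; rest ⊤}
  B3: | IN={b:0; rest ⊤} | OUT={b:0; rest ⊤}
  B4: | IN={b:0; rest ⊤} | OUT={b:0, c:-3; rest ⊤}
  B5: | IN={b:0, c:-3; rest ⊤} | OUT={b:0, c:-3; rest ⊤}
  B6: | IN={b:0, c:-3; rest ⊤} | OUT={b:0, c:-3, d:-3; rest ⊤}
  B7: | IN={b:0, c:-3, d:-3; rest ⊤} | OUT={b:0, c:-3; rest ⊤}

Merge at B2: IN[B2] = OUT[B1] = {a: -2, b: ⊤, c: ⊤, d: ⊤, e: ⊤, f: -2}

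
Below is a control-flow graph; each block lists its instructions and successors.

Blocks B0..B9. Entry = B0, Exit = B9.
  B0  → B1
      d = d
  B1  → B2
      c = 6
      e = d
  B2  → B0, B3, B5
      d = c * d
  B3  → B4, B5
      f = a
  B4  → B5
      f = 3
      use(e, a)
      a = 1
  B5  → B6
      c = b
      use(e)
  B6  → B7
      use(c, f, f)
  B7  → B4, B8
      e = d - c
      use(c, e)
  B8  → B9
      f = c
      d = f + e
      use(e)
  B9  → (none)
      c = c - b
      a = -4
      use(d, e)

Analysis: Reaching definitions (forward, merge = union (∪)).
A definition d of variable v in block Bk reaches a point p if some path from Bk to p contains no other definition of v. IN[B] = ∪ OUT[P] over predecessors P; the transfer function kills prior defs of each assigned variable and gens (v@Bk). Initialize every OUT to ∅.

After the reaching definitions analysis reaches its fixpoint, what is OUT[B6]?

Answer: {a@B4, c@B5, d@B2, e@B1, e@B7, f@B3, f@B4}

Working:
Fixpoint table:
  B0:   IN={c@B1, d@B2, e@B1}   OUT={c@B1, d@B0, e@B1}
  B1:   IN={c@B1, d@B0, e@B1}   OUT={c@B1, d@B0, e@B1}
  B2:   IN={c@B1, d@B0, e@B1}   OUT={c@B1, d@B2, e@B1}
  B3:   IN={c@B1, d@B2, e@B1}   OUT={c@B1, d@B2, e@B1, f@B3}
  B4:   IN={a@B4, c@B1, c@B5, d@B2, e@B1, e@B7, f@B3, f@B4}   OUT={a@B4, c@B1, c@B5, d@B2, e@B1, e@B7, f@B4}
  B5:   IN={a@B4, c@B1, c@B5, d@B2, e@B1, e@B7, f@B3, f@B4}   OUT={a@B4, c@B5, d@B2, e@B1, e@B7, f@B3, f@B4}
  B6:   IN={a@B4, c@B5, d@B2, e@B1, e@B7, f@B3, f@B4}   OUT={a@B4, c@B5, d@B2, e@B1, e@B7, f@B3, f@B4}
  B7:   IN={a@B4, c@B5, d@B2, e@B1, e@B7, f@B3, f@B4}   OUT={a@B4, c@B5, d@B2, e@B7, f@B3, f@B4}
  B8:   IN={a@B4, c@B5, d@B2, e@B7, f@B3, f@B4}   OUT={a@B4, c@B5, d@B8, e@B7, f@B8}
  B9:   IN={a@B4, c@B5, d@B8, e@B7, f@B8}   OUT={a@B9, c@B9, d@B8, e@B7, f@B8}

Merge at B6: IN[B6] = OUT[B5] = {a@B4, c@B5, d@B2, e@B1, e@B7, f@B3, f@B4}
Applying B6's transfer function to that IN value gives OUT[B6] (row B6 above).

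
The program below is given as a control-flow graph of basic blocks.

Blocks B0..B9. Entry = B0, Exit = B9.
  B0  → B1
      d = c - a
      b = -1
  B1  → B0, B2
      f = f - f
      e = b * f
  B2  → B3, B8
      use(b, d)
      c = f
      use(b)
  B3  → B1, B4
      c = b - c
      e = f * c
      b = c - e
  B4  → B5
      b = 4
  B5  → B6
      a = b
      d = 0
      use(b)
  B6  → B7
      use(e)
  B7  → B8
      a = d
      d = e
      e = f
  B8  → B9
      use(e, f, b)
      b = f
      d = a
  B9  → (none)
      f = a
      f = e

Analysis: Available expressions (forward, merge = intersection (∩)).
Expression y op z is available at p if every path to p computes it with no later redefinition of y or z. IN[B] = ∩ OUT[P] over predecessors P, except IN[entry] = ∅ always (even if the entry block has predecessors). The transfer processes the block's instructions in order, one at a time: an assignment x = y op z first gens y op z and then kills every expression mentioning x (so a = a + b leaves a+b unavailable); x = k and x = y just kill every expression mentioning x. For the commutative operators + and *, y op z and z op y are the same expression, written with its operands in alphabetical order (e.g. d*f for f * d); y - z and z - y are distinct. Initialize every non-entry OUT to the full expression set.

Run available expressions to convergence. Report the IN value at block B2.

Per-block solution:
  B0:  IN={}  OUT={c-a}
  B1:  IN={}  OUT={b*f}
  B2:  IN={b*f}  OUT={b*f}
  B3:  IN={b*f}  OUT={c*f, c-e}
  B4:  IN={c*f, c-e}  OUT={c*f, c-e}
  B5:  IN={c*f, c-e}  OUT={c*f, c-e}
  B6:  IN={c*f, c-e}  OUT={c*f, c-e}
  B7:  IN={c*f, c-e}  OUT={c*f}
  B8:  IN={}  OUT={}
  B9:  IN={}  OUT={}

Merge at B2: IN[B2] = OUT[B1] = {b*f}

Answer: {b*f}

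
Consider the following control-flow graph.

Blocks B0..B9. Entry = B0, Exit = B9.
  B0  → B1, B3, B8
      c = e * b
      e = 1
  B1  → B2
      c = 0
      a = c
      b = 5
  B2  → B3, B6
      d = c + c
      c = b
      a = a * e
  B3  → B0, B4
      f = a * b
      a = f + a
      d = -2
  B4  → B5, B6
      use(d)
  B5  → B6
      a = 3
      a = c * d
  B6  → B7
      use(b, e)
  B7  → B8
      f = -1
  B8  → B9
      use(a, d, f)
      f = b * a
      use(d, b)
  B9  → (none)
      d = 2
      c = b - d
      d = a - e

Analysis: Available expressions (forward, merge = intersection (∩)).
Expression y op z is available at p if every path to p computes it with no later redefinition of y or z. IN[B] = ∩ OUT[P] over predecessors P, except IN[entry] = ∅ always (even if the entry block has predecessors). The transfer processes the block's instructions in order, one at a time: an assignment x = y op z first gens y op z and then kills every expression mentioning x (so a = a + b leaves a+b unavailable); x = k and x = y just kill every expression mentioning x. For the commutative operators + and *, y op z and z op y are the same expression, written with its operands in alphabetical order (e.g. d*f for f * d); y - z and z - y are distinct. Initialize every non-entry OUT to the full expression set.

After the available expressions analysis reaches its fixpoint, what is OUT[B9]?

Answer: {a*b, a-e}

Trace:
Per-block solution:
  B0:   IN={}   OUT={}
  B1:   IN={}   OUT={}
  B2:   IN={}   OUT={}
  B3:   IN={}   OUT={}
  B4:   IN={}   OUT={}
  B5:   IN={}   OUT={c*d}
  B6:   IN={}   OUT={}
  B7:   IN={}   OUT={}
  B8:   IN={}   OUT={a*b}
  B9:   IN={a*b}   OUT={a*b, a-e}

Merge at B9: IN[B9] = OUT[B8] = {a*b}
Applying B9's transfer function to that IN value gives OUT[B9] (row B9 above).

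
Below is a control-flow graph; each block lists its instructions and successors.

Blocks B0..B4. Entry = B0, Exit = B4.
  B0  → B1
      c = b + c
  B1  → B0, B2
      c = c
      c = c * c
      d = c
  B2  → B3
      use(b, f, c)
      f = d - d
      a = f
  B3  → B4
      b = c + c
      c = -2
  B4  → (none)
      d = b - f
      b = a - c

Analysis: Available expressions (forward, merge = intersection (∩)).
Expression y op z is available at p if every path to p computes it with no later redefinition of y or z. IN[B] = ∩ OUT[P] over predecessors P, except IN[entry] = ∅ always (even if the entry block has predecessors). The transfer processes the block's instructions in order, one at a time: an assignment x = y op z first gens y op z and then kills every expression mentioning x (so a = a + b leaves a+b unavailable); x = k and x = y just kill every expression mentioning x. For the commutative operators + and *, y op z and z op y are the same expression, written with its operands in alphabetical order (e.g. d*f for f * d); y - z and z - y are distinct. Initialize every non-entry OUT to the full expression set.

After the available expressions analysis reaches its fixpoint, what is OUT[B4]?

Answer: {a-c}

Derivation:
Per-block solution:
  B0: | IN={} | OUT={}
  B1: | IN={} | OUT={}
  B2: | IN={} | OUT={d-d}
  B3: | IN={d-d} | OUT={d-d}
  B4: | IN={d-d} | OUT={a-c}

Merge at B4: IN[B4] = OUT[B3] = {d-d}
Applying B4's transfer function to that IN value gives OUT[B4] (row B4 above).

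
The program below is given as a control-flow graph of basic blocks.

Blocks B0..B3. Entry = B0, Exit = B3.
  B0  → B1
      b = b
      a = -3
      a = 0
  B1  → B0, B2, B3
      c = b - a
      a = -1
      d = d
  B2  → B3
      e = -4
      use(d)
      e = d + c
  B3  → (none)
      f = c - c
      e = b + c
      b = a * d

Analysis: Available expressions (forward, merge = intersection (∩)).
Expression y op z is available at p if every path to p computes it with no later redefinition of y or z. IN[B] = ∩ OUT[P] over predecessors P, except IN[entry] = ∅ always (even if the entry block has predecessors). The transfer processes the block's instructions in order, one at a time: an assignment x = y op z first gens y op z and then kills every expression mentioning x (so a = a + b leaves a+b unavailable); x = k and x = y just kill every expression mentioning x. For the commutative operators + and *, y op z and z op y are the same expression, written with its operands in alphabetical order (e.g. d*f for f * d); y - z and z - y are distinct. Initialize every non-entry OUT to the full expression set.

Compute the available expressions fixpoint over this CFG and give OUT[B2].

Per-block solution:
  B0:   IN={}   OUT={}
  B1:   IN={}   OUT={}
  B2:   IN={}   OUT={c+d}
  B3:   IN={}   OUT={a*d, c-c}

Merge at B2: IN[B2] = OUT[B1] = {}
Applying B2's transfer function to that IN value gives OUT[B2] (row B2 above).

Answer: {c+d}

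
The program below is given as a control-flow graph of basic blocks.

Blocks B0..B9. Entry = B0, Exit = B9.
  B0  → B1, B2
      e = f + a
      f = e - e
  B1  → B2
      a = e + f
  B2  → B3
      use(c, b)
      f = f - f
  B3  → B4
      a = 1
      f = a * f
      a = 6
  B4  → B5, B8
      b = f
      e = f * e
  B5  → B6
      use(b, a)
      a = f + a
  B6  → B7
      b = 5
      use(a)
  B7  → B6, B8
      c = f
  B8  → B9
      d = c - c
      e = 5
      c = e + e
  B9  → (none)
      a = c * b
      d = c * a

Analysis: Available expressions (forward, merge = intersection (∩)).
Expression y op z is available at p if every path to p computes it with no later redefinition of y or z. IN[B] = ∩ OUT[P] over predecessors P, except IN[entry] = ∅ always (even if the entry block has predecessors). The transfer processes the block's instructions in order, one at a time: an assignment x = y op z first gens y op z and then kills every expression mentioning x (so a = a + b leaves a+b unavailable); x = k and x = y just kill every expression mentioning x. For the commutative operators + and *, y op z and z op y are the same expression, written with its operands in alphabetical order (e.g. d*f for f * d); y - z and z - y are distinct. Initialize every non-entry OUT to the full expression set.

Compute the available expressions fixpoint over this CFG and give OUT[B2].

Answer: {e-e}

Derivation:
Per-block solution:
  B0:   IN={}   OUT={e-e}
  B1:   IN={e-e}   OUT={e+f, e-e}
  B2:   IN={e-e}   OUT={e-e}
  B3:   IN={e-e}   OUT={e-e}
  B4:   IN={e-e}   OUT={}
  B5:   IN={}   OUT={}
  B6:   IN={}   OUT={}
  B7:   IN={}   OUT={}
  B8:   IN={}   OUT={e+e}
  B9:   IN={e+e}   OUT={a*c, b*c, e+e}

Merge at B2: IN[B2] = OUT[B0] ∩ OUT[B1] = {e-e}
Applying B2's transfer function to that IN value gives OUT[B2] (row B2 above).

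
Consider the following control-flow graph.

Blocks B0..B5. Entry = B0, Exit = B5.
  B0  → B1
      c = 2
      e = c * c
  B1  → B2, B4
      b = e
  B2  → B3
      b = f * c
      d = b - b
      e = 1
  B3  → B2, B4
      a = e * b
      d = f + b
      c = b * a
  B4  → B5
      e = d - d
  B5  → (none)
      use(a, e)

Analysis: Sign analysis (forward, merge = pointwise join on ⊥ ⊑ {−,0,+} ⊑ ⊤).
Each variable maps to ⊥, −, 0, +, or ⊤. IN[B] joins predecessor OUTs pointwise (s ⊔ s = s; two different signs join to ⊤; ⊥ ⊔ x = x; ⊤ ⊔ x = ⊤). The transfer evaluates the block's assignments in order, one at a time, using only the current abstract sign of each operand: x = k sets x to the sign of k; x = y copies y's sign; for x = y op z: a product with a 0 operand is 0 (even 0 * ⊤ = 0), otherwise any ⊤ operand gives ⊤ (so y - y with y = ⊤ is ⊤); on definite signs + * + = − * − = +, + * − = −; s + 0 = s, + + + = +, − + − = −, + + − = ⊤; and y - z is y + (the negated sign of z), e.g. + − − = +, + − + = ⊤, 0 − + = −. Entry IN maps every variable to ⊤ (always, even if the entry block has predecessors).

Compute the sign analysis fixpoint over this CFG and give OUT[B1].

Fixpoint table:
  B0:   IN=(all ⊤)   OUT={c:+, e:+; rest ⊤}
  B1:   IN={c:+, e:+; rest ⊤}   OUT={b:+, c:+, e:+; rest ⊤}
  B2:   IN={e:+; rest ⊤}   OUT={e:+; rest ⊤}
  B3:   IN={e:+; rest ⊤}   OUT={e:+; rest ⊤}
  B4:   IN={e:+; rest ⊤}   OUT=(all ⊤)
  B5:   IN=(all ⊤)   OUT=(all ⊤)

Merge at B1: IN[B1] = OUT[B0] = {a: ⊤, b: ⊤, c: +, d: ⊤, e: +, f: ⊤}
Applying B1's transfer function to that IN value gives OUT[B1] (row B1 above).

Answer: {a: ⊤, b: +, c: +, d: ⊤, e: +, f: ⊤}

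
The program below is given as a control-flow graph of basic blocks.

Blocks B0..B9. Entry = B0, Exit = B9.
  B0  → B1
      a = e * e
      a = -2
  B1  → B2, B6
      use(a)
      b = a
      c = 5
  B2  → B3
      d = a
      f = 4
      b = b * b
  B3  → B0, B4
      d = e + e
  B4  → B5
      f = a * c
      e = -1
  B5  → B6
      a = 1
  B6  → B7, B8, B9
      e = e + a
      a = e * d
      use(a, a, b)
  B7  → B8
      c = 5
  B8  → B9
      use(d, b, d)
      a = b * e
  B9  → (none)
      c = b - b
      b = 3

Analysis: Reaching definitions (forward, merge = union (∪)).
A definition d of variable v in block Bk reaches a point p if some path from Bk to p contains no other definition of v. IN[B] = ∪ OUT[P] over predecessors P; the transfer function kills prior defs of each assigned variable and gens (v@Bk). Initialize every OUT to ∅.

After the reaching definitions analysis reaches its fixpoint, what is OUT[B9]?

Converged values:
  B0: | IN={a@B0, b@B2, c@B1, d@B3, f@B2} | OUT={a@B0, b@B2, c@B1, d@B3, f@B2}
  B1: | IN={a@B0, b@B2, c@B1, d@B3, f@B2} | OUT={a@B0, b@B1, c@B1, d@B3, f@B2}
  B2: | IN={a@B0, b@B1, c@B1, d@B3, f@B2} | OUT={a@B0, b@B2, c@B1, d@B2, f@B2}
  B3: | IN={a@B0, b@B2, c@B1, d@B2, f@B2} | OUT={a@B0, b@B2, c@B1, d@B3, f@B2}
  B4: | IN={a@B0, b@B2, c@B1, d@B3, f@B2} | OUT={a@B0, b@B2, c@B1, d@B3, e@B4, f@B4}
  B5: | IN={a@B0, b@B2, c@B1, d@B3, e@B4, f@B4} | OUT={a@B5, b@B2, c@B1, d@B3, e@B4, f@B4}
  B6: | IN={a@B0, a@B5, b@B1, b@B2, c@B1, d@B3, e@B4, f@B2, f@B4} | OUT={a@B6, b@B1, b@B2, c@B1, d@B3, e@B6, f@B2, f@B4}
  B7: | IN={a@B6, b@B1, b@B2, c@B1, d@B3, e@B6, f@B2, f@B4} | OUT={a@B6, b@B1, b@B2, c@B7, d@B3, e@B6, f@B2, f@B4}
  B8: | IN={a@B6, b@B1, b@B2, c@B1, c@B7, d@B3, e@B6, f@B2, f@B4} | OUT={a@B8, b@B1, b@B2, c@B1, c@B7, d@B3, e@B6, f@B2, f@B4}
  B9: | IN={a@B6, a@B8, b@B1, b@B2, c@B1, c@B7, d@B3, e@B6, f@B2, f@B4} | OUT={a@B6, a@B8, b@B9, c@B9, d@B3, e@B6, f@B2, f@B4}

Merge at B9: IN[B9] = OUT[B6] ⊔ OUT[B8] = {a@B6, a@B8, b@B1, b@B2, c@B1, c@B7, d@B3, e@B6, f@B2, f@B4}
Applying B9's transfer function to that IN value gives OUT[B9] (row B9 above).

Answer: {a@B6, a@B8, b@B9, c@B9, d@B3, e@B6, f@B2, f@B4}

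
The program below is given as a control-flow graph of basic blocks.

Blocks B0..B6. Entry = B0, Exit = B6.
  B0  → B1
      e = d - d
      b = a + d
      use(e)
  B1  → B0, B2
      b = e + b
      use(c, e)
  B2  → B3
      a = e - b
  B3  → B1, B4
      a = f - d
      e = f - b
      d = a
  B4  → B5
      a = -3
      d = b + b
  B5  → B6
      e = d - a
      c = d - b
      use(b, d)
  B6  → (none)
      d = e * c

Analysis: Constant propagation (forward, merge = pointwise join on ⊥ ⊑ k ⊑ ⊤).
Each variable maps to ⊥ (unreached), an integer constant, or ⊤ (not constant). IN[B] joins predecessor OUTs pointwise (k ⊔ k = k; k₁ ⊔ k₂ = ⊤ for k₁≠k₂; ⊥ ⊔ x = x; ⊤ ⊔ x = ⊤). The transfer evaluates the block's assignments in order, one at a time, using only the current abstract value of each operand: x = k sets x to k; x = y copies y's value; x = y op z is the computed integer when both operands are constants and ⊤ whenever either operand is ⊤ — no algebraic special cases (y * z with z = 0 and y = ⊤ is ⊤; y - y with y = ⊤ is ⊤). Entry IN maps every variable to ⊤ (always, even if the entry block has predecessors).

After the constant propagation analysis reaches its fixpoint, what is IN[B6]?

Per-block solution:
  B0: | IN=(all ⊤) | OUT=(all ⊤)
  B1: | IN=(all ⊤) | OUT=(all ⊤)
  B2: | IN=(all ⊤) | OUT=(all ⊤)
  B3: | IN=(all ⊤) | OUT=(all ⊤)
  B4: | IN=(all ⊤) | OUT={a:-3; rest ⊤}
  B5: | IN={a:-3; rest ⊤} | OUT={a:-3; rest ⊤}
  B6: | IN={a:-3; rest ⊤} | OUT={a:-3; rest ⊤}

Merge at B6: IN[B6] = OUT[B5] = {a: -3, b: ⊤, c: ⊤, d: ⊤, e: ⊤, f: ⊤}

Answer: {a: -3, b: ⊤, c: ⊤, d: ⊤, e: ⊤, f: ⊤}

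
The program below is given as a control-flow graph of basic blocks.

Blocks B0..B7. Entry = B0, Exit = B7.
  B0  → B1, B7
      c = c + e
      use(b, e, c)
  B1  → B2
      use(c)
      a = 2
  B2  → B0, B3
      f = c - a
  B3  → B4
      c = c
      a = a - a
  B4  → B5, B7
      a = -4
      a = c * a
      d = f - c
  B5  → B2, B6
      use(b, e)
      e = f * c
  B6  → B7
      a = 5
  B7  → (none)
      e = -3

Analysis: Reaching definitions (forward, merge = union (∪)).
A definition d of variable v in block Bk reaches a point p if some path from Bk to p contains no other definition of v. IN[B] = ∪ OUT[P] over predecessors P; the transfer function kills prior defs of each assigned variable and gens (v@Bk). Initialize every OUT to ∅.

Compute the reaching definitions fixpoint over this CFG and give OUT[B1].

Answer: {a@B1, c@B0, d@B4, e@B5, f@B2}

Trace:
Converged values:
  B0:   IN={a@B1, a@B4, c@B0, c@B3, d@B4, e@B5, f@B2}   OUT={a@B1, a@B4, c@B0, d@B4, e@B5, f@B2}
  B1:   IN={a@B1, a@B4, c@B0, d@B4, e@B5, f@B2}   OUT={a@B1, c@B0, d@B4, e@B5, f@B2}
  B2:   IN={a@B1, a@B4, c@B0, c@B3, d@B4, e@B5, f@B2}   OUT={a@B1, a@B4, c@B0, c@B3, d@B4, e@B5, f@B2}
  B3:   IN={a@B1, a@B4, c@B0, c@B3, d@B4, e@B5, f@B2}   OUT={a@B3, c@B3, d@B4, e@B5, f@B2}
  B4:   IN={a@B3, c@B3, d@B4, e@B5, f@B2}   OUT={a@B4, c@B3, d@B4, e@B5, f@B2}
  B5:   IN={a@B4, c@B3, d@B4, e@B5, f@B2}   OUT={a@B4, c@B3, d@B4, e@B5, f@B2}
  B6:   IN={a@B4, c@B3, d@B4, e@B5, f@B2}   OUT={a@B6, c@B3, d@B4, e@B5, f@B2}
  B7:   IN={a@B1, a@B4, a@B6, c@B0, c@B3, d@B4, e@B5, f@B2}   OUT={a@B1, a@B4, a@B6, c@B0, c@B3, d@B4, e@B7, f@B2}

Merge at B1: IN[B1] = OUT[B0] = {a@B1, a@B4, c@B0, d@B4, e@B5, f@B2}
Applying B1's transfer function to that IN value gives OUT[B1] (row B1 above).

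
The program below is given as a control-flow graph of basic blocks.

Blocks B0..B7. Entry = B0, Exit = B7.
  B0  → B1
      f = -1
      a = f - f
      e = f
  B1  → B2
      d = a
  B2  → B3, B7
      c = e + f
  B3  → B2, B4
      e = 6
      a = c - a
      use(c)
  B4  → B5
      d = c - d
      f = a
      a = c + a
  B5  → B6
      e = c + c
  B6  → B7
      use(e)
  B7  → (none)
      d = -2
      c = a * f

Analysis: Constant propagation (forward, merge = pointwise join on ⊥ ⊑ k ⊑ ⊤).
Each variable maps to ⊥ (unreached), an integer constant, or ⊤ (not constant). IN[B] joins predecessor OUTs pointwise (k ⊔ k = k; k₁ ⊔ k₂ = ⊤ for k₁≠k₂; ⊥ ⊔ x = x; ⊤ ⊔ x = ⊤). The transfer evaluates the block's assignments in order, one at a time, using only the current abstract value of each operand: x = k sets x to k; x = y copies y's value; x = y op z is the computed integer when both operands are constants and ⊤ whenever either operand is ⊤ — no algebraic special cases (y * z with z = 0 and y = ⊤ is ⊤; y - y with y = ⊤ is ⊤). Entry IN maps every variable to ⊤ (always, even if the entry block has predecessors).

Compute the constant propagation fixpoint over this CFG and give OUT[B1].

Per-block solution:
  B0:  IN=(all ⊤)  OUT={a:0, e:-1, f:-1; rest ⊤}
  B1:  IN={a:0, e:-1, f:-1; rest ⊤}  OUT={a:0, d:0, e:-1, f:-1; rest ⊤}
  B2:  IN={d:0, f:-1; rest ⊤}  OUT={d:0, f:-1; rest ⊤}
  B3:  IN={d:0, f:-1; rest ⊤}  OUT={d:0, e:6, f:-1; rest ⊤}
  B4:  IN={d:0, e:6, f:-1; rest ⊤}  OUT={e:6; rest ⊤}
  B5:  IN={e:6; rest ⊤}  OUT=(all ⊤)
  B6:  IN=(all ⊤)  OUT=(all ⊤)
  B7:  IN=(all ⊤)  OUT={d:-2; rest ⊤}

Merge at B1: IN[B1] = OUT[B0] = {a: 0, b: ⊤, c: ⊤, d: ⊤, e: -1, f: -1}
Applying B1's transfer function to that IN value gives OUT[B1] (row B1 above).

Answer: {a: 0, b: ⊤, c: ⊤, d: 0, e: -1, f: -1}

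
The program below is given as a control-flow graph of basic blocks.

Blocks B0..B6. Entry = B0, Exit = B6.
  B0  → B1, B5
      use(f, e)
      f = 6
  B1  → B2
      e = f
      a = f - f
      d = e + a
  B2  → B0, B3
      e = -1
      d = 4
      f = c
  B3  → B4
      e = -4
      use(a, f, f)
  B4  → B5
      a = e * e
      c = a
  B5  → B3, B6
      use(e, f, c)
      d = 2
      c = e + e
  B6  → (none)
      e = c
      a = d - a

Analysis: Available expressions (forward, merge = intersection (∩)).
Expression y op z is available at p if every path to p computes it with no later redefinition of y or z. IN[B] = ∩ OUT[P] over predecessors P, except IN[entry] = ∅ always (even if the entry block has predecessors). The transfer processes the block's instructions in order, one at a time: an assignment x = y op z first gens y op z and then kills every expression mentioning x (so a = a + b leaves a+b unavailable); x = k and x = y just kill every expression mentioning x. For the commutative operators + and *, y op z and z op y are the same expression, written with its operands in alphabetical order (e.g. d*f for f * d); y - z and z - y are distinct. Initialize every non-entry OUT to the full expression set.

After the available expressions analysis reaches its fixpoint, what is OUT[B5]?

Converged values:
  B0:  IN={}  OUT={}
  B1:  IN={}  OUT={a+e, f-f}
  B2:  IN={a+e, f-f}  OUT={}
  B3:  IN={}  OUT={}
  B4:  IN={}  OUT={e*e}
  B5:  IN={}  OUT={e+e}
  B6:  IN={e+e}  OUT={}

Merge at B5: IN[B5] = OUT[B0] ∩ OUT[B4] = {}
Applying B5's transfer function to that IN value gives OUT[B5] (row B5 above).

Answer: {e+e}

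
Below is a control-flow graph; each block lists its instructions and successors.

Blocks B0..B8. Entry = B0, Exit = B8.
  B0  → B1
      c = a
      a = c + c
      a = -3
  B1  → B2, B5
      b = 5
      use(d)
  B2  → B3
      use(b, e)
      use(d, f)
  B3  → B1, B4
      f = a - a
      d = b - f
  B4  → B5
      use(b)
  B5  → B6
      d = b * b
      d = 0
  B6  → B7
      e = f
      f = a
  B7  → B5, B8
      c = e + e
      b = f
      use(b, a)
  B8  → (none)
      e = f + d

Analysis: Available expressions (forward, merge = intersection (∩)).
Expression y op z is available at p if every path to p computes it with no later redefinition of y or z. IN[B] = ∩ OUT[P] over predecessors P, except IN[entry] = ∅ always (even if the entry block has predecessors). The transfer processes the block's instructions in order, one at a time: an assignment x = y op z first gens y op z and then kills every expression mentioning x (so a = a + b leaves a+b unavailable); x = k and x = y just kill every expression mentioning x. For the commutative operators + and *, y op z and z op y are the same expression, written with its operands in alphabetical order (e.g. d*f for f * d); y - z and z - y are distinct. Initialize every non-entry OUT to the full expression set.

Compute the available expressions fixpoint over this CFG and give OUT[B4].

Per-block solution:
  B0: | IN={} | OUT={c+c}
  B1: | IN={c+c} | OUT={c+c}
  B2: | IN={c+c} | OUT={c+c}
  B3: | IN={c+c} | OUT={a-a, b-f, c+c}
  B4: | IN={a-a, b-f, c+c} | OUT={a-a, b-f, c+c}
  B5: | IN={} | OUT={b*b}
  B6: | IN={b*b} | OUT={b*b}
  B7: | IN={b*b} | OUT={e+e}
  B8: | IN={e+e} | OUT={d+f}

Merge at B4: IN[B4] = OUT[B3] = {a-a, b-f, c+c}
Applying B4's transfer function to that IN value gives OUT[B4] (row B4 above).

Answer: {a-a, b-f, c+c}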